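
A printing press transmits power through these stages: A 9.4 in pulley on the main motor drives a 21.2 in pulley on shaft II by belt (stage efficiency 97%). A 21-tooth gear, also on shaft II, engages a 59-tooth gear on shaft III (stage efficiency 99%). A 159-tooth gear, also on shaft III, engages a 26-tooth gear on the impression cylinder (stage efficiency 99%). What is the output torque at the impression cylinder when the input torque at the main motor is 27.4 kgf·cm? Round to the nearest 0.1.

27.0 kgf·cm

belt 21.2/9.4 = 2.2553 → τ = 27.4·2.2553·0.97 = 59.942 kgf·cm
gear mesh 59/21 = 2.8095 → τ = 59.942·2.8095·0.99 = 166.72 kgf·cm
gear mesh 26/159 = 0.16352 → τ = 166.72·0.16352·0.99 = 26.99 kgf·cm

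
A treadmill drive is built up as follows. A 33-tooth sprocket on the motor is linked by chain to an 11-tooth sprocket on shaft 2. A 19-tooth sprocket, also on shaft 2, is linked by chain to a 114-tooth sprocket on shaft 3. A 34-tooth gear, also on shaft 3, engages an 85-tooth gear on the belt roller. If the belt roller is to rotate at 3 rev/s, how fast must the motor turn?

Overall ratio R = 0.33333 × 6 × 2.5 = 5.
Required input speed = output speed × R = 3 × 5 = 15 rev/s.

15 rev/s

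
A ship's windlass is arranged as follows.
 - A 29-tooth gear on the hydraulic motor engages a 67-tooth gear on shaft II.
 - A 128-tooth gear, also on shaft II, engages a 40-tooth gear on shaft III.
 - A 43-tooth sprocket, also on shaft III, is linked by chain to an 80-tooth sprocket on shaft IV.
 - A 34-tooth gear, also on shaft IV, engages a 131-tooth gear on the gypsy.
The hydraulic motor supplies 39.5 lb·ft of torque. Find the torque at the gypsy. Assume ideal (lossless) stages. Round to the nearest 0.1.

gear mesh 67/29 = 2.3103 → τ = 39.5·2.3103 = 91.259 lb·ft
gear mesh 40/128 = 0.3125 → τ = 91.259·0.3125 = 28.518 lb·ft
chain 80/43 = 1.8605 → τ = 28.518·1.8605 = 53.057 lb·ft
gear mesh 131/34 = 3.8529 → τ = 53.057·3.8529 = 204.43 lb·ft

204.4 lb·ft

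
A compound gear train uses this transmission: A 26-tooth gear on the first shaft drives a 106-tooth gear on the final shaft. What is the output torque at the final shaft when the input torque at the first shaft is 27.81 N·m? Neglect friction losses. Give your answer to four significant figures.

113.4 N·m

After the gear mesh (106/26): 27.81 × 4.0769 = 113.38 N·m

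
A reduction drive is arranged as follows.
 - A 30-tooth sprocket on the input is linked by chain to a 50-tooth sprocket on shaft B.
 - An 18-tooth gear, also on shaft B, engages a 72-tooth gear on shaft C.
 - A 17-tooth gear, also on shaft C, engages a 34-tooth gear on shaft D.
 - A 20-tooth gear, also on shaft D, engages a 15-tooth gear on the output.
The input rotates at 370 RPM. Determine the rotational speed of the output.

Chain: ratio = 50/30 = 1.6667, so shaft B turns at 370 / 1.6667 = 222 RPM.
Gear mesh: ratio = 72/18 = 4, so shaft C turns at 222 / 4 = 55.5 RPM.
Gear mesh: ratio = 34/17 = 2, so shaft D turns at 55.5 / 2 = 27.75 RPM.
Gear mesh: ratio = 15/20 = 0.75, so the output turns at 27.75 / 0.75 = 37 RPM.

37 RPM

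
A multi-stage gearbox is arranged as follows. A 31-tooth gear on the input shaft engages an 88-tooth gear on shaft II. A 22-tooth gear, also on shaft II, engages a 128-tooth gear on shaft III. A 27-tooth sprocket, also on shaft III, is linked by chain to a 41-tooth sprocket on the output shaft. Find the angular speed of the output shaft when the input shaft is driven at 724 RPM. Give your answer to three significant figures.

28.9 RPM

gear mesh 88/31 = 2.8387 → 724/2.8387 = 255.05 RPM
gear mesh 128/22 = 5.8182 → 255.05/5.8182 = 43.836 RPM
chain 41/27 = 1.5185 → 43.836/1.5185 = 28.868 RPM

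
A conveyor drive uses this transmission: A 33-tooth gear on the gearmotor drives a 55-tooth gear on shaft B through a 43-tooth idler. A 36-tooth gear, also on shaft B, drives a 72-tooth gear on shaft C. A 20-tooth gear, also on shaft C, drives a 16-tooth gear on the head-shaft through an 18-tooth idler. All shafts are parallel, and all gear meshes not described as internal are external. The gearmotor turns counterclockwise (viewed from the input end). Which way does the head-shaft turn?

the gearmotor → shaft B: driver → idler → driven is 2 external meshes, 2 reversals → CCW.
shaft B → shaft C: external mesh, 1 reversal → CW.
shaft C → the head-shaft: driver → idler → driven is 2 external meshes, 2 reversals → CW.
5 reversals in total — an odd number — so the head-shaft turns opposite to the gearmotor.

clockwise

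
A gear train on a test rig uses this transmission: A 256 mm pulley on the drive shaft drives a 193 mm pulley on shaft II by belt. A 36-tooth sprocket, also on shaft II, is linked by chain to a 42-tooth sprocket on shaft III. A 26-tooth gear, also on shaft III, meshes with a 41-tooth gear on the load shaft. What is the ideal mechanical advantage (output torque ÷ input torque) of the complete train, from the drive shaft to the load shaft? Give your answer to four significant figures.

Each stage contributes driven/driver: belt 193/256 = 0.75391, chain 42/36 = 1.1667, gear mesh 41/26 = 1.5769.
Overall: 0.75391 × 1.1667 × 1.5769 = 1.387.

1.387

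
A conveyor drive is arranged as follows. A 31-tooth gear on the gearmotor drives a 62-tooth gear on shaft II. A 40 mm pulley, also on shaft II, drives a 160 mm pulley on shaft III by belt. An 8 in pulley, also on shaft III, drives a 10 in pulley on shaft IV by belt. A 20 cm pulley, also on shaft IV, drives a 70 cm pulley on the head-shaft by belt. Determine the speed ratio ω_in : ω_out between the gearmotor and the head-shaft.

35

Each stage contributes driven/driver: gear mesh 62/31 = 2, belt 160/40 = 4, belt 10/8 = 1.25, belt 70/20 = 3.5.
Overall: 2 × 4 × 1.25 × 3.5 = 35.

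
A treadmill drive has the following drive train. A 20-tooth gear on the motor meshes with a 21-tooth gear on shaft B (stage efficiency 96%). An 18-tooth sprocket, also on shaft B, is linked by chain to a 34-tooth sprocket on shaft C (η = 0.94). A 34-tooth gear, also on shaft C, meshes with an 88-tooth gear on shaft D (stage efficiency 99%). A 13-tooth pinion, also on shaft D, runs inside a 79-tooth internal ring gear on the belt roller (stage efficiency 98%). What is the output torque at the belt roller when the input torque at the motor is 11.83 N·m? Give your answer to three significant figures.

After the gear mesh (21/20): 11.83 × 1.05 × 0.96 = 11.925 N·m
After the chain (34/18): 11.925 × 1.8889 × 0.94 = 21.173 N·m
After the gear mesh (88/34): 21.173 × 2.5882 × 0.99 = 54.252 N·m
After the internal gear (79/13): 54.252 × 6.0769 × 0.98 = 323.09 N·m

323 N·m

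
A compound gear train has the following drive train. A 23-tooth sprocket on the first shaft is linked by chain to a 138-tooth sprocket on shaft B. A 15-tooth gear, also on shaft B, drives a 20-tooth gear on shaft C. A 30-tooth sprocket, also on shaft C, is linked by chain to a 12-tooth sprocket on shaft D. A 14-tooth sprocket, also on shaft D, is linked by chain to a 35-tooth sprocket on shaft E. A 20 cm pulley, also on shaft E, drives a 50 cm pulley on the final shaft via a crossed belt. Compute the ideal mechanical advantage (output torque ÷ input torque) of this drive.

Each stage contributes driven/driver: chain 138/23 = 6, gear mesh 20/15 = 1.3333, chain 12/30 = 0.4, chain 35/14 = 2.5, belt 50/20 = 2.5.
Overall: 6 × 1.3333 × 0.4 × 2.5 × 2.5 = 20.

20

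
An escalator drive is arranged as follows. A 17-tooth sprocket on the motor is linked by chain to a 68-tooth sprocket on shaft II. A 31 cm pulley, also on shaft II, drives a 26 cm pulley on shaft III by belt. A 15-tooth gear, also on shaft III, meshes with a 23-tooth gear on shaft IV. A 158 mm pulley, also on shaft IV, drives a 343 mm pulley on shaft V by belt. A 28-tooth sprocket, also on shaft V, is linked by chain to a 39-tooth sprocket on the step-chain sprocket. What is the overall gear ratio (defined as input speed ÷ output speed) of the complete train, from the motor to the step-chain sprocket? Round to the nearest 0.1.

Each stage contributes driven/driver: chain 68/17 = 4, belt 26/31 = 0.83871, gear mesh 23/15 = 1.5333, belt 343/158 = 2.1709, chain 39/28 = 1.3929.
Overall: 4 × 0.83871 × 1.5333 × 2.1709 × 1.3929 = 15.554.

15.6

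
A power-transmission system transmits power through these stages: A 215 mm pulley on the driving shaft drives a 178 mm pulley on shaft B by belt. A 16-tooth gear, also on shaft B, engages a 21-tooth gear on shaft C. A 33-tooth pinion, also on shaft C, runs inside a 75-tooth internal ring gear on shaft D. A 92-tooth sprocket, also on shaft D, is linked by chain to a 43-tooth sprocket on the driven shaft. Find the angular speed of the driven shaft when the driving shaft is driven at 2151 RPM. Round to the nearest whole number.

Belt: ratio = 178/215 = 0.82791, so shaft B turns at 2151 / 0.82791 = 2598.1 RPM.
Gear mesh: ratio = 21/16 = 1.3125, so shaft C turns at 2598.1 / 1.3125 = 1979.5 RPM.
Internal gear: ratio = 75/33 = 2.2727, so shaft D turns at 1979.5 / 2.2727 = 870.99 RPM.
Chain: ratio = 43/92 = 0.46739, so the driven shaft turns at 870.99 / 0.46739 = 1863.5 RPM.

1864 RPM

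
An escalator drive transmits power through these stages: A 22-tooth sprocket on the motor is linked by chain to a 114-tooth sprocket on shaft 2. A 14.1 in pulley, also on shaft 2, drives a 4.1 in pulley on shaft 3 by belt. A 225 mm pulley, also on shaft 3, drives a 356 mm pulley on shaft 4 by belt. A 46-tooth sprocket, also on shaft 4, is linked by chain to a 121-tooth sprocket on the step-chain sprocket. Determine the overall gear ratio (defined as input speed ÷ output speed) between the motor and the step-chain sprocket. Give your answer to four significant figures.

Each stage contributes driven/driver: chain 114/22 = 5.1818, belt 4.1/14.1 = 0.29078, belt 356/225 = 1.5822, chain 121/46 = 2.6304.
Overall: 5.1818 × 0.29078 × 1.5822 × 2.6304 = 6.2711.

6.271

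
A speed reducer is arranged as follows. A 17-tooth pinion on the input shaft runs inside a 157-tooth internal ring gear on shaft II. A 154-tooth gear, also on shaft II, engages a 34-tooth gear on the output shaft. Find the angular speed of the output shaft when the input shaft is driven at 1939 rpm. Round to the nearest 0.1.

internal gear 157/17 = 9.2353 → 1939/9.2353 = 209.96 rpm
gear mesh 34/154 = 0.22078 → 209.96/0.22078 = 950.97 rpm

951.0 rpm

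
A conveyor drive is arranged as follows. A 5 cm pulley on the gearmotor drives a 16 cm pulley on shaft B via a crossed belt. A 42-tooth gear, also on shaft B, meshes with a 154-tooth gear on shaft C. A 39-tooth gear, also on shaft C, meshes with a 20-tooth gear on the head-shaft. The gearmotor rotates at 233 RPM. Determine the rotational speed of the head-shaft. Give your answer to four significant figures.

Belt: ratio = 16/5 = 3.2, so shaft B turns at 233 / 3.2 = 72.812 RPM.
Gear mesh: ratio = 154/42 = 3.6667, so shaft C turns at 72.812 / 3.6667 = 19.858 RPM.
Gear mesh: ratio = 20/39 = 0.51282, so the head-shaft turns at 19.858 / 0.51282 = 38.723 RPM.

38.72 RPM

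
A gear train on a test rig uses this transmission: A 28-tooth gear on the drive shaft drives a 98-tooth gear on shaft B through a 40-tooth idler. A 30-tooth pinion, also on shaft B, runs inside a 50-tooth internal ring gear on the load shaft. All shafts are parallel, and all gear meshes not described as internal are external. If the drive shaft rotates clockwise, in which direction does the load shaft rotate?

the drive shaft → shaft B: driver → idler → driven is 2 external meshes, 2 reversals → CW.
shaft B → the load shaft: internal mesh, same direction → CW.
2 reversals in total — an even number — so the load shaft turns the same way as the drive shaft.

clockwise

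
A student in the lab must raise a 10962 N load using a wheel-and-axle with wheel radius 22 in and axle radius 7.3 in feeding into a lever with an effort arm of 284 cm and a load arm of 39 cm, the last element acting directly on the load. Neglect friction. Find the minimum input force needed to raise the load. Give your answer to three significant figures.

Wheel-and-axle MA = R/r = 22/7.3 = 3.0137.
Lever MA = effort arm / load arm = 284/39 = 7.2821.
Combined ideal MA = 3.0137 × 7.2821 = 21.946.
Effort = load / MA = 10962 / 21.946 = 499.5 N.

500 N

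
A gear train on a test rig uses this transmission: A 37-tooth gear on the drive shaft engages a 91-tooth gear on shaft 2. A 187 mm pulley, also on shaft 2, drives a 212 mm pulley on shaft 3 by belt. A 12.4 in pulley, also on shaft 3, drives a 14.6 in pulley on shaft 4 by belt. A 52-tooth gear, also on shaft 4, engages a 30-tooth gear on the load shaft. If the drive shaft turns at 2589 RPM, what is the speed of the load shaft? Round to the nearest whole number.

1367 RPM

gear mesh 91/37 = 2.4595 → 2589/2.4595 = 1052.7 RPM
belt 212/187 = 1.1337 → 1052.7/1.1337 = 928.53 RPM
belt 14.6/12.4 = 1.1774 → 928.53/1.1774 = 788.62 RPM
gear mesh 30/52 = 0.57692 → 788.62/0.57692 = 1366.9 RPM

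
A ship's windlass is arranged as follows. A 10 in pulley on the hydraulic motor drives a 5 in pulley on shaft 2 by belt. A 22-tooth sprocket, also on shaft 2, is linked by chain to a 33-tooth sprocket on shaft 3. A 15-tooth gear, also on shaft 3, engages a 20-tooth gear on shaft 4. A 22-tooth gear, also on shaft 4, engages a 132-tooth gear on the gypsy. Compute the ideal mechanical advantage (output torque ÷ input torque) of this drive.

Each stage contributes driven/driver: belt 5/10 = 0.5, chain 33/22 = 1.5, gear mesh 20/15 = 1.3333, gear mesh 132/22 = 6.
Overall: 0.5 × 1.5 × 1.3333 × 6 = 6.

6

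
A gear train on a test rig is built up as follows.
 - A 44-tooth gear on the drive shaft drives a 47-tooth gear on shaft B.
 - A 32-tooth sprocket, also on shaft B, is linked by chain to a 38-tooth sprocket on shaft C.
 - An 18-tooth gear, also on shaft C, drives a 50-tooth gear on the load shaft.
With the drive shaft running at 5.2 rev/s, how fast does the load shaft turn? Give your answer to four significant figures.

1.476 rev/s

gear mesh 47/44 = 1.0682 → 5.2/1.0682 = 4.8681 rev/s
chain 38/32 = 1.1875 → 4.8681/1.1875 = 4.0994 rev/s
gear mesh 50/18 = 2.7778 → 4.0994/2.7778 = 1.4758 rev/s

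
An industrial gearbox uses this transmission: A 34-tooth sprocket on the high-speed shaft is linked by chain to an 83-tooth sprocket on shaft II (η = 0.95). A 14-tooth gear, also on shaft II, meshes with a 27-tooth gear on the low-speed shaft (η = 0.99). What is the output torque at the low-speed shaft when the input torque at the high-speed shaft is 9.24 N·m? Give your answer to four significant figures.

40.91 N·m

Chain: ratio = 83/34 = 2.4412; torque at shaft II = 9.24 × 2.4412 × 0.95 = 21.429 N·m.
Gear mesh: ratio = 27/14 = 1.9286; torque at the low-speed shaft = 21.429 × 1.9286 × 0.99 = 40.913 N·m.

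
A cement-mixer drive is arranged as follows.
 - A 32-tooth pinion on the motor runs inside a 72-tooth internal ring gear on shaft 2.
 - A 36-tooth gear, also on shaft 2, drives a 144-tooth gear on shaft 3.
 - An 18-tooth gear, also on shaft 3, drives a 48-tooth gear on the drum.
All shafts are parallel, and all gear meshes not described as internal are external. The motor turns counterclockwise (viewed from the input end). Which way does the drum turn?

counterclockwise

the motor → shaft 2: internal mesh, same direction → CCW.
shaft 2 → shaft 3: external mesh, 1 reversal → CW.
shaft 3 → the drum: external mesh, 1 reversal → CCW.
2 reversals in total — an even number — so the drum turns the same way as the motor.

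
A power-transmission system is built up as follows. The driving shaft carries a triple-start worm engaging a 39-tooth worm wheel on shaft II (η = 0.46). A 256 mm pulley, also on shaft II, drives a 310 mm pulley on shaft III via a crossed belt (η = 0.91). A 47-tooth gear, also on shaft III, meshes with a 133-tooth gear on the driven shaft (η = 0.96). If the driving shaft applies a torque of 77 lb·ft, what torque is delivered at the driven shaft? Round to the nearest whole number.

1378 lb·ft

After the worm (39/3): 77 × 13 × 0.46 = 460.46 lb·ft
After the belt (310/256): 460.46 × 1.2109 × 0.91 = 507.41 lb·ft
After the gear mesh (133/47): 507.41 × 2.8298 × 0.96 = 1378.4 lb·ft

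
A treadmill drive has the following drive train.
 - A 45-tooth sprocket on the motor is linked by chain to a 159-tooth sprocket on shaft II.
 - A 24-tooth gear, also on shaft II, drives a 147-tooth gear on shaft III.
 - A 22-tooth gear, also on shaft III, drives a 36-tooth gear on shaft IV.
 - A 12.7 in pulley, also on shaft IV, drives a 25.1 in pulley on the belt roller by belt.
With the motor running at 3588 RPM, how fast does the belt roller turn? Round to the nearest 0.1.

51.3 RPM

chain 159/45 = 3.5333 → 3588/3.5333 = 1015.5 RPM
gear mesh 147/24 = 6.125 → 1015.5/6.125 = 165.79 RPM
gear mesh 36/22 = 1.6364 → 165.79/1.6364 = 101.32 RPM
belt 25.1/12.7 = 1.9764 → 101.32/1.9764 = 51.264 RPM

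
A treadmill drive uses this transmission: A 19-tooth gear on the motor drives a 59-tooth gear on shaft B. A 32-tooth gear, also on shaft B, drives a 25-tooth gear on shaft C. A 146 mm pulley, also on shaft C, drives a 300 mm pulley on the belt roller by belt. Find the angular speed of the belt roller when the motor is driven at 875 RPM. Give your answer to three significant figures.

176 RPM

Gear mesh: ratio = 59/19 = 3.1053, so shaft B turns at 875 / 3.1053 = 281.78 RPM.
Gear mesh: ratio = 25/32 = 0.78125, so shaft C turns at 281.78 / 0.78125 = 360.68 RPM.
Belt: ratio = 300/146 = 2.0548, so the belt roller turns at 360.68 / 2.0548 = 175.53 RPM.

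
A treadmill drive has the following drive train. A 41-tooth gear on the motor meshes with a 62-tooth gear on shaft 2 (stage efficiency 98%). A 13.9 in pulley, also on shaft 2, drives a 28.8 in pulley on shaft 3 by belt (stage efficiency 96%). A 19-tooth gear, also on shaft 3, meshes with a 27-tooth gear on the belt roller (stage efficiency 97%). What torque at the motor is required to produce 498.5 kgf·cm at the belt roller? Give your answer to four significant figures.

122.7 kgf·cm

Overall ratio R = 1.5122 × 2.0719 × 1.4211 = 4.4524; overall efficiency η = 0.98 × 0.96 × 0.97 = 0.9126.
Input torque = output torque / (R × η) = 498.5 / (4.4524 × 0.9126) = 122.69 kgf·cm.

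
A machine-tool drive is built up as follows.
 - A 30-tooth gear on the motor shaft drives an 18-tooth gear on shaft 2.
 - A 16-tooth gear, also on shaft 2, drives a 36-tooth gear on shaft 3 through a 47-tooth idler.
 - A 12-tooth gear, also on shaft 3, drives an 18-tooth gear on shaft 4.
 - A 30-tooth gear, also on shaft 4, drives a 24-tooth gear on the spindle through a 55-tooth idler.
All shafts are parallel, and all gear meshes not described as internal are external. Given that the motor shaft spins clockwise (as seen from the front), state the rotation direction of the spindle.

clockwise

the motor shaft → shaft 2: external mesh, 1 reversal → CCW.
shaft 2 → shaft 3: driver → idler → driven is 2 external meshes, 2 reversals → CCW.
shaft 3 → shaft 4: external mesh, 1 reversal → CW.
shaft 4 → the spindle: driver → idler → driven is 2 external meshes, 2 reversals → CW.
6 reversals in total — an even number — so the spindle turns the same way as the motor shaft.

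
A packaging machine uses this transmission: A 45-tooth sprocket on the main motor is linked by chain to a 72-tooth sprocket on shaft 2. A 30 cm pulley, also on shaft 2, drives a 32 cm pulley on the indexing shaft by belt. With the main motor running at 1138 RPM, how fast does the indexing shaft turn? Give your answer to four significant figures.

Chain: ratio = 72/45 = 1.6, so shaft 2 turns at 1138 / 1.6 = 711.25 RPM.
Belt: ratio = 32/30 = 1.0667, so the indexing shaft turns at 711.25 / 1.0667 = 666.8 RPM.

666.8 RPM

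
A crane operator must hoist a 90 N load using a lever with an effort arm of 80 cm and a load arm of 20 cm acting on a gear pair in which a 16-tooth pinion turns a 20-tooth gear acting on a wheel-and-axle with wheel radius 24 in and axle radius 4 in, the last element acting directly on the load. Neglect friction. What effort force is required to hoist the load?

Lever MA = effort arm / load arm = 80/20 = 4.
Gear pair MA = 20/16 = 1.25.
Wheel-and-axle MA = R/r = 24/4 = 6.
Combined ideal MA = 4 × 1.25 × 6 = 30.
Effort = load / MA = 90 / 30 = 3 N.

3 N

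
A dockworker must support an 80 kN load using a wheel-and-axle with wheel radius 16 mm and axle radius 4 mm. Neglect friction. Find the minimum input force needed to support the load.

Wheel-and-axle MA = R/r = 16/4 = 4.
Effort = load / MA = 80 / 4 = 20 kN.

20 kN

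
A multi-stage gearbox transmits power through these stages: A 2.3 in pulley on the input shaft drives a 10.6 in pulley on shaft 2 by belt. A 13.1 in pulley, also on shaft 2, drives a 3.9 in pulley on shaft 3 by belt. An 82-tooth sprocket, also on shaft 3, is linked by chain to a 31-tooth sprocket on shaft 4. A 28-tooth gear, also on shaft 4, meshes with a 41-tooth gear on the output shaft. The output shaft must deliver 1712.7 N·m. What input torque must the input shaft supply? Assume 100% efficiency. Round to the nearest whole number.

2255 N·m

Overall ratio R = 4.6087 × 0.29771 × 0.37805 × 1.4643 = 0.75953.
Input torque = output torque / R = 1712.7 / 0.75953 = 2254.9 N·m.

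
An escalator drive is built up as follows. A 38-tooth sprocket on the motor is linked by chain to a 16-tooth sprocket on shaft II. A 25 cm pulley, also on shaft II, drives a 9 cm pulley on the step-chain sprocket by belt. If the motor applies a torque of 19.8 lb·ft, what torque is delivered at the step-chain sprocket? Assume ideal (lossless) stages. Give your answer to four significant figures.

3.001 lb·ft

After the chain (16/38): 19.8 × 0.42105 = 8.3368 lb·ft
After the belt (9/25): 8.3368 × 0.36 = 3.0013 lb·ft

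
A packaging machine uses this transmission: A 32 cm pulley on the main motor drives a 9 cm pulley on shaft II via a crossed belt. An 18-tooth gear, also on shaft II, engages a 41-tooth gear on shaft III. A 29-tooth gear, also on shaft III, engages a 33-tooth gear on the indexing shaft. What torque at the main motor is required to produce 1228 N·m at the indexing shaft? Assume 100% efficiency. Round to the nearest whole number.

Overall ratio R = 0.28125 × 2.2778 × 1.1379 = 0.72899.
Input torque = output torque / R = 1228 / 0.72899 = 1684.5 N·m.

1685 N·m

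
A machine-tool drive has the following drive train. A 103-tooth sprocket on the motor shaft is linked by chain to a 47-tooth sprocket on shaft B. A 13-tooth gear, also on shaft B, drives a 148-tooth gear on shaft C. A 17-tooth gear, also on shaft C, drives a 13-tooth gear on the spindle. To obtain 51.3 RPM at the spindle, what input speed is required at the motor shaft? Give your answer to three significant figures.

204 RPM

Overall ratio R = 0.45631 × 11.385 × 0.76471 = 3.9726.
Required input speed = output speed × R = 51.3 × 3.9726 = 203.79 RPM.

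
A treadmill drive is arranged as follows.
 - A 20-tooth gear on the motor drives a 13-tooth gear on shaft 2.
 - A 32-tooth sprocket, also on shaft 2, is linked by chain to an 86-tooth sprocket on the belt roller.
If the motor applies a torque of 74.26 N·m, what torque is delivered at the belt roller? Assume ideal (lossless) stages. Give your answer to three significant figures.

130 N·m

After the gear mesh (13/20): 74.26 × 0.65 = 48.269 N·m
After the chain (86/32): 48.269 × 2.6875 = 129.72 N·m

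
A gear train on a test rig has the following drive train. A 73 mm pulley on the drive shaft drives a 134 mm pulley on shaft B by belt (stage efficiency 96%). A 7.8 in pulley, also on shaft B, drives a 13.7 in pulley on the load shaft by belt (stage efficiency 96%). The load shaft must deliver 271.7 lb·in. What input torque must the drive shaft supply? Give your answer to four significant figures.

Overall ratio R = 1.8356 × 1.7564 = 3.2241; overall efficiency η = 0.96 × 0.96 = 0.9216.
Input torque = output torque / (R × η) = 271.7 / (3.2241 × 0.9216) = 91.441 lb·in.

91.44 lb·in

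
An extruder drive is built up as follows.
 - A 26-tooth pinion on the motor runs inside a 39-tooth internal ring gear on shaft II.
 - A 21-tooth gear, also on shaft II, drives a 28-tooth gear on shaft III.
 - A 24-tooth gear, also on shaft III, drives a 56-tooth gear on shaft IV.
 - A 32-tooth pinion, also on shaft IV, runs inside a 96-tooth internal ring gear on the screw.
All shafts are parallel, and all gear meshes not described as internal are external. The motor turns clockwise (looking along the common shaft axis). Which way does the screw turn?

the motor → shaft II: internal mesh, same direction → CW.
shaft II → shaft III: external mesh, 1 reversal → CCW.
shaft III → shaft IV: external mesh, 1 reversal → CW.
shaft IV → the screw: internal mesh, same direction → CW.
2 reversals in total — an even number — so the screw turns the same way as the motor.

clockwise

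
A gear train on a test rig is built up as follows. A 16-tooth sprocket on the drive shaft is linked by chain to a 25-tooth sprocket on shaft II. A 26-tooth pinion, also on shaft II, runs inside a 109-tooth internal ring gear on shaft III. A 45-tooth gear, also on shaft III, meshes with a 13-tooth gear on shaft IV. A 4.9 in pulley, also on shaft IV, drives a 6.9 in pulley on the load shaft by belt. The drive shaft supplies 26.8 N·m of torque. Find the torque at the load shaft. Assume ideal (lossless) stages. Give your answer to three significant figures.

After the chain (25/16): 26.8 × 1.5625 = 41.875 N·m
After the internal gear (109/26): 41.875 × 4.1923 = 175.55 N·m
After the gear mesh (13/45): 175.55 × 0.28889 = 50.715 N·m
After the belt (6.9/4.9): 50.715 × 1.4082 = 71.415 N·m

71.4 N·m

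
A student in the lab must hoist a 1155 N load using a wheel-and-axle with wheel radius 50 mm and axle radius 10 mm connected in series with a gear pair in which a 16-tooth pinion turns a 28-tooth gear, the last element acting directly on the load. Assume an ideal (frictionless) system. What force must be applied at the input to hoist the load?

132 N

Wheel-and-axle MA = R/r = 50/10 = 5.
Gear pair MA = 28/16 = 1.75.
Combined ideal MA = 5 × 1.75 = 8.75.
Effort = load / MA = 1155 / 8.75 = 132 N.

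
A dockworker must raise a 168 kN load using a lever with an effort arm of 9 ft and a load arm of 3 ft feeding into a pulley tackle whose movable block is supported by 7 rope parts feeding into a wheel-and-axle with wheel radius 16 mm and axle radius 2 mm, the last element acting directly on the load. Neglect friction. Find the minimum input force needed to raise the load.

Lever MA = effort arm / load arm = 9/3 = 3.
Block-and-tackle MA = number of supporting rope parts = 7.
Wheel-and-axle MA = R/r = 16/2 = 8.
Combined ideal MA = 3 × 7 × 8 = 168.
Effort = load / MA = 168 / 168 = 1 kN.

1 kN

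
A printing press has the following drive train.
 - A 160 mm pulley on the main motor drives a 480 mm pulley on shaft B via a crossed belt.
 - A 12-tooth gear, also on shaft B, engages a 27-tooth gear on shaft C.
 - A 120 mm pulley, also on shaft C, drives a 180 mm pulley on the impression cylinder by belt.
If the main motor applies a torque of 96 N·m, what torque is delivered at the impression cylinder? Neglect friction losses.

After the belt (480/160): 96 × 3 = 288 N·m
After the gear mesh (27/12): 288 × 2.25 = 648 N·m
After the belt (180/120): 648 × 1.5 = 972 N·m

972 N·m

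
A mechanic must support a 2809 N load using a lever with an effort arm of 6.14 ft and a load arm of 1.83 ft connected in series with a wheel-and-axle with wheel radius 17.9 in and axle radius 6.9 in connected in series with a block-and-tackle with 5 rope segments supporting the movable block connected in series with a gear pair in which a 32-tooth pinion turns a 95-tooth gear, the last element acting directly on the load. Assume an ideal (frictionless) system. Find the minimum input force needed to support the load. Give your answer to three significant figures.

Lever MA = effort arm / load arm = 6.14/1.83 = 3.3552.
Wheel-and-axle MA = R/r = 17.9/6.9 = 2.5942.
Block-and-tackle MA = number of supporting rope parts = 5.
Gear pair MA = 95/32 = 2.9688.
Combined ideal MA = 3.3552 × 2.5942 × 5 × 2.9688 = 129.2.
Effort = load / MA = 2809 / 129.2 = 21.741 N.

21.7 N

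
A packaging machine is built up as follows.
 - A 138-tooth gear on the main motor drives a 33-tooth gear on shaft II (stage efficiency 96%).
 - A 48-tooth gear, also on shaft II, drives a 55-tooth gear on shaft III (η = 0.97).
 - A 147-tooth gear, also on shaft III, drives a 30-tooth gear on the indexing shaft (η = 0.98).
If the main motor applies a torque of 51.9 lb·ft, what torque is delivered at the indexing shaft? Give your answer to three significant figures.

Gear mesh: ratio = 33/138 = 0.23913; torque at shaft II = 51.9 × 0.23913 × 0.96 = 11.914 lb·ft.
Gear mesh: ratio = 55/48 = 1.1458; torque at shaft III = 11.914 × 1.1458 × 0.97 = 13.242 lb·ft.
Gear mesh: ratio = 30/147 = 0.20408; torque at the indexing shaft = 13.242 × 0.20408 × 0.98 = 2.6485 lb·ft.

2.65 lb·ft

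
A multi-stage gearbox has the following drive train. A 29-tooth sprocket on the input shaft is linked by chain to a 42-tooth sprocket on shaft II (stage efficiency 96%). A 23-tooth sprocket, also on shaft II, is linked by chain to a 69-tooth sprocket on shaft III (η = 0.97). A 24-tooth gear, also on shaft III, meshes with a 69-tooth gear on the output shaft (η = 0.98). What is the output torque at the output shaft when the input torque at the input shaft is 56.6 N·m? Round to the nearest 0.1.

chain 42/29 = 1.4483 → τ = 56.6·1.4483·0.96 = 78.694 N·m
chain 69/23 = 3 → τ = 78.694·3·0.97 = 229 N·m
gear mesh 69/24 = 2.875 → τ = 229·2.875·0.98 = 645.2 N·m

645.2 N·m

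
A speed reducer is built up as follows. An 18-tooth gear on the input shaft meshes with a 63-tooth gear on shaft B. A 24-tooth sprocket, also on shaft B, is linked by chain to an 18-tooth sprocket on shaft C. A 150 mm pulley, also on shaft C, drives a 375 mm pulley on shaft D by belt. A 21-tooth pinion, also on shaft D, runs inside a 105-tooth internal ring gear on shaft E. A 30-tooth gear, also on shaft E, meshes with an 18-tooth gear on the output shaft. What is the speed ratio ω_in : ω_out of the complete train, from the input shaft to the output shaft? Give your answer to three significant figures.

19.7

Each stage contributes driven/driver: gear mesh 63/18 = 3.5, chain 18/24 = 0.75, belt 375/150 = 2.5, internal gear 105/21 = 5, gear mesh 18/30 = 0.6.
Overall: 3.5 × 0.75 × 2.5 × 5 × 0.6 = 19.688.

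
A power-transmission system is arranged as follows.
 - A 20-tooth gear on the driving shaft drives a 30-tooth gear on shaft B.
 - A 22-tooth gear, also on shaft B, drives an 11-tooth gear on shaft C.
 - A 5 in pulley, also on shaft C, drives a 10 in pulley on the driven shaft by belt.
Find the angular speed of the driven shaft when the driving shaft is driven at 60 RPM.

Gear mesh: ratio = 30/20 = 1.5, so shaft B turns at 60 / 1.5 = 40 RPM.
Gear mesh: ratio = 11/22 = 0.5, so shaft C turns at 40 / 0.5 = 80 RPM.
Belt: ratio = 10/5 = 2, so the driven shaft turns at 80 / 2 = 40 RPM.

40 RPM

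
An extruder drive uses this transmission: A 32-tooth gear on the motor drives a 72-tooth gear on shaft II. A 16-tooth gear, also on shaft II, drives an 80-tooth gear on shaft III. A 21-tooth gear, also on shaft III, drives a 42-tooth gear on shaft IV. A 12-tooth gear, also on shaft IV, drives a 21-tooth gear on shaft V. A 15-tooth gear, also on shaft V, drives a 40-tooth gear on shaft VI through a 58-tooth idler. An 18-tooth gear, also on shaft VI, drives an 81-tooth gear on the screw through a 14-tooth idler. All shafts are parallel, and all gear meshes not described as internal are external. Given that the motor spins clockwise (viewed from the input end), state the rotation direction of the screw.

the motor → shaft II: external mesh, 1 reversal → CCW.
shaft II → shaft III: external mesh, 1 reversal → CW.
shaft III → shaft IV: external mesh, 1 reversal → CCW.
shaft IV → shaft V: external mesh, 1 reversal → CW.
shaft V → shaft VI: driver → idler → driven is 2 external meshes, 2 reversals → CW.
shaft VI → the screw: driver → idler → driven is 2 external meshes, 2 reversals → CW.
8 reversals in total — an even number — so the screw turns the same way as the motor.

clockwise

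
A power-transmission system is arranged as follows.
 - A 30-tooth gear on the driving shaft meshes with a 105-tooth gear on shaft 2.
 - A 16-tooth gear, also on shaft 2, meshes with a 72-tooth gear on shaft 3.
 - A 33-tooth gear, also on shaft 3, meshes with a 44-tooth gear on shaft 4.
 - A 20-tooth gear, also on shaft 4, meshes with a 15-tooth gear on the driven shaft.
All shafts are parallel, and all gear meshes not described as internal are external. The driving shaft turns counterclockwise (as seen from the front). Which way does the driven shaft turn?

counterclockwise

the driving shaft → shaft 2: external mesh, 1 reversal → CW.
shaft 2 → shaft 3: external mesh, 1 reversal → CCW.
shaft 3 → shaft 4: external mesh, 1 reversal → CW.
shaft 4 → the driven shaft: external mesh, 1 reversal → CCW.
4 reversals in total — an even number — so the driven shaft turns the same way as the driving shaft.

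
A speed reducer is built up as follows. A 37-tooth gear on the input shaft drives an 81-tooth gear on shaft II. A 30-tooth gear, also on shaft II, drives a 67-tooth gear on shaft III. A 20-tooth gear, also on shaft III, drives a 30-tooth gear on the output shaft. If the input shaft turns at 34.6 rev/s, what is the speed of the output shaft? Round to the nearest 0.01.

4.72 rev/s

Gear mesh: ratio = 81/37 = 2.1892, so shaft II turns at 34.6 / 2.1892 = 15.805 rev/s.
Gear mesh: ratio = 67/30 = 2.2333, so shaft III turns at 15.805 / 2.2333 = 7.0768 rev/s.
Gear mesh: ratio = 30/20 = 1.5, so the output shaft turns at 7.0768 / 1.5 = 4.7179 rev/s.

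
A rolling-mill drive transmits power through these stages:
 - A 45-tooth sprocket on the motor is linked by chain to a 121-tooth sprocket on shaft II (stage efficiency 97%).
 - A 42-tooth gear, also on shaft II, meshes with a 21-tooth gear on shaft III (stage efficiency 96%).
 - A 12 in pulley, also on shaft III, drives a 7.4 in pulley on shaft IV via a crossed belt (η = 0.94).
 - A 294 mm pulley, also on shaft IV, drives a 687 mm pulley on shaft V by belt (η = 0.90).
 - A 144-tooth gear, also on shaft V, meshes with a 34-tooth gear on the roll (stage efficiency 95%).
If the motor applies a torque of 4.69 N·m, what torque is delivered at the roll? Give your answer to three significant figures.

1.61 N·m

chain 121/45 = 2.6889 → τ = 4.69·2.6889·0.97 = 12.233 N·m
gear mesh 21/42 = 0.5 → τ = 12.233·0.5·0.96 = 5.8716 N·m
belt 7.4/12 = 0.61667 → τ = 5.8716·0.61667·0.94 = 3.4036 N·m
belt 687/294 = 2.3367 → τ = 3.4036·2.3367·0.90 = 7.158 N·m
gear mesh 34/144 = 0.23611 → τ = 7.158·0.23611·0.95 = 1.6056 N·m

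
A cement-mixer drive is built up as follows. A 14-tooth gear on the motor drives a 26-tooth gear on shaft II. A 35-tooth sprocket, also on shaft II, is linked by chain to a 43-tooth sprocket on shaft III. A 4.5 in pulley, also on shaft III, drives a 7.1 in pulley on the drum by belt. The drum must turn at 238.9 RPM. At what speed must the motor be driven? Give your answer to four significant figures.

Overall ratio R = 1.8571 × 1.2286 × 1.5778 = 3.5999.
Required input speed = output speed × R = 238.9 × 3.5999 = 860.02 RPM.

860.0 RPM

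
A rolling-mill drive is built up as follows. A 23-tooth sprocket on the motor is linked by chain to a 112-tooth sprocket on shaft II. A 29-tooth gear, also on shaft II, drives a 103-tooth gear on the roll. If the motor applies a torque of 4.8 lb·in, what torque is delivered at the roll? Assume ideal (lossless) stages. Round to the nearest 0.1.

Chain: ratio = 112/23 = 4.8696; torque at shaft II = 4.8 × 4.8696 = 23.374 lb·in.
Gear mesh: ratio = 103/29 = 3.5517; torque at the roll = 23.374 × 3.5517 = 83.018 lb·in.

83.0 lb·in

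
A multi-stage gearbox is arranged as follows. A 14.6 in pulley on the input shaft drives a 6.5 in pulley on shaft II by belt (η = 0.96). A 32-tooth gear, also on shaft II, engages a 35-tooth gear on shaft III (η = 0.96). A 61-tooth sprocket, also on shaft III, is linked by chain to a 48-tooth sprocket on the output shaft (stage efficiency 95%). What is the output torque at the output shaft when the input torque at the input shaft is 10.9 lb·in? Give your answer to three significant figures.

3.66 lb·in

belt 6.5/14.6 = 0.44521 → τ = 10.9·0.44521·0.96 = 4.6586 lb·in
gear mesh 35/32 = 1.0938 → τ = 4.6586·1.0938·0.96 = 4.8916 lb·in
chain 48/61 = 0.78689 → τ = 4.8916·0.78689·0.95 = 3.6566 lb·in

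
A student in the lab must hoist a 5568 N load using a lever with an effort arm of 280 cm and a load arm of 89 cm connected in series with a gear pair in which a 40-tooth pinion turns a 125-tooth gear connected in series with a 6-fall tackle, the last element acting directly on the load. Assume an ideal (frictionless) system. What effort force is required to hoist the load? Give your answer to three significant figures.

94.4 N

Lever MA = effort arm / load arm = 280/89 = 3.1461.
Gear pair MA = 125/40 = 3.125.
Block-and-tackle MA = number of supporting rope parts = 6.
Combined ideal MA = 3.1461 × 3.125 × 6 = 58.989.
Effort = load / MA = 5568 / 58.989 = 94.391 N.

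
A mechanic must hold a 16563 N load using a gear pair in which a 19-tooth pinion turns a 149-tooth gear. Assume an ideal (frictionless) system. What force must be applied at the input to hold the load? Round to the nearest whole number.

Gear pair MA = 149/19 = 7.8421.
Effort = load / MA = 16563 / 7.8421 = 2112.1 N.

2112 N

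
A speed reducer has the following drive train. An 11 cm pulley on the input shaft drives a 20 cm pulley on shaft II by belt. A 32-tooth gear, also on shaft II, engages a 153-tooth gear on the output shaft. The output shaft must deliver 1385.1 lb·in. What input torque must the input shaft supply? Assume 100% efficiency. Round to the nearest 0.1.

159.3 lb·in

Overall ratio R = 1.8182 × 4.7812 = 8.6932.
Input torque = output torque / R = 1385.1 / 8.6932 = 159.33 lb·in.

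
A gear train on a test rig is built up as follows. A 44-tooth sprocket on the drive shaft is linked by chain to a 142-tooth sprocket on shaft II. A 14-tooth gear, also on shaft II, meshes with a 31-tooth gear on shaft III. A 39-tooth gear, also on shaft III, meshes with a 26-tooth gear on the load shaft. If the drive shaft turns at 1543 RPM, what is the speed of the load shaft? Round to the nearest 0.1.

the drive shaft → shaft II (chain, 142/44): 1543 ÷ 3.2273 = 478.11 RPM
shaft II → shaft III (gear mesh, 31/14): 478.11 ÷ 2.2143 = 215.92 RPM
shaft III → the load shaft (gear mesh, 26/39): 215.92 ÷ 0.66667 = 323.88 RPM

323.9 RPM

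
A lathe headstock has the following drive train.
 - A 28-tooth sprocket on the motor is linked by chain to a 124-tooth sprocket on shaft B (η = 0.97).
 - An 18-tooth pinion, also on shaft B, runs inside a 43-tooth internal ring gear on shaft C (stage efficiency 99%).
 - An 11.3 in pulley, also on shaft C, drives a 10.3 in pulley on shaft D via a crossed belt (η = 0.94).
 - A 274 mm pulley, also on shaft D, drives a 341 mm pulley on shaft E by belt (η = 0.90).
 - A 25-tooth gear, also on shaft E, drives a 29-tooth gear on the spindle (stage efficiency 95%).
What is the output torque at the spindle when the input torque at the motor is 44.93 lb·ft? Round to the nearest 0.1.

chain 124/28 = 4.4286 → τ = 44.93·4.4286·0.97 = 193.01 lb·ft
internal gear 43/18 = 2.3889 → τ = 193.01·2.3889·0.99 = 456.46 lb·ft
belt 10.3/11.3 = 0.9115 → τ = 456.46·0.9115·0.94 = 391.1 lb·ft
belt 341/274 = 1.2445 → τ = 391.1·1.2445·0.90 = 438.06 lb·ft
gear mesh 29/25 = 1.16 → τ = 438.06·1.16·0.95 = 482.74 lb·ft

482.7 lb·ft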